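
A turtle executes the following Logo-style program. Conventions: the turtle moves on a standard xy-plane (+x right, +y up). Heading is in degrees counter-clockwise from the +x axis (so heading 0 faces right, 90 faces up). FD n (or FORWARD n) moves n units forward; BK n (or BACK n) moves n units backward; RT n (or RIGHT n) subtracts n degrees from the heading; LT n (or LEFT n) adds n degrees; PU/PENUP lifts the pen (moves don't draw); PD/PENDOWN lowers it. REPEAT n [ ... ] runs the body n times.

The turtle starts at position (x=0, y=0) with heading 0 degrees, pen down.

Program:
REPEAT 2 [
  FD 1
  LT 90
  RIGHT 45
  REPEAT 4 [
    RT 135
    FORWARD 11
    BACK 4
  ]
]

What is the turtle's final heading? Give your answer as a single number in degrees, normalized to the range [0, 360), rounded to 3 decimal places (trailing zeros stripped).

Executing turtle program step by step:
Start: pos=(0,0), heading=0, pen down
REPEAT 2 [
  -- iteration 1/2 --
  FD 1: (0,0) -> (1,0) [heading=0, draw]
  LT 90: heading 0 -> 90
  RT 45: heading 90 -> 45
  REPEAT 4 [
    -- iteration 1/4 --
    RT 135: heading 45 -> 270
    FD 11: (1,0) -> (1,-11) [heading=270, draw]
    BK 4: (1,-11) -> (1,-7) [heading=270, draw]
    -- iteration 2/4 --
    RT 135: heading 270 -> 135
    FD 11: (1,-7) -> (-6.778,0.778) [heading=135, draw]
    BK 4: (-6.778,0.778) -> (-3.95,-2.05) [heading=135, draw]
    -- iteration 3/4 --
    RT 135: heading 135 -> 0
    FD 11: (-3.95,-2.05) -> (7.05,-2.05) [heading=0, draw]
    BK 4: (7.05,-2.05) -> (3.05,-2.05) [heading=0, draw]
    -- iteration 4/4 --
    RT 135: heading 0 -> 225
    FD 11: (3.05,-2.05) -> (-4.728,-9.828) [heading=225, draw]
    BK 4: (-4.728,-9.828) -> (-1.899,-7) [heading=225, draw]
  ]
  -- iteration 2/2 --
  FD 1: (-1.899,-7) -> (-2.607,-7.707) [heading=225, draw]
  LT 90: heading 225 -> 315
  RT 45: heading 315 -> 270
  REPEAT 4 [
    -- iteration 1/4 --
    RT 135: heading 270 -> 135
    FD 11: (-2.607,-7.707) -> (-10.385,0.071) [heading=135, draw]
    BK 4: (-10.385,0.071) -> (-7.556,-2.757) [heading=135, draw]
    -- iteration 2/4 --
    RT 135: heading 135 -> 0
    FD 11: (-7.556,-2.757) -> (3.444,-2.757) [heading=0, draw]
    BK 4: (3.444,-2.757) -> (-0.556,-2.757) [heading=0, draw]
    -- iteration 3/4 --
    RT 135: heading 0 -> 225
    FD 11: (-0.556,-2.757) -> (-8.335,-10.536) [heading=225, draw]
    BK 4: (-8.335,-10.536) -> (-5.506,-7.707) [heading=225, draw]
    -- iteration 4/4 --
    RT 135: heading 225 -> 90
    FD 11: (-5.506,-7.707) -> (-5.506,3.293) [heading=90, draw]
    BK 4: (-5.506,3.293) -> (-5.506,-0.707) [heading=90, draw]
  ]
]
Final: pos=(-5.506,-0.707), heading=90, 18 segment(s) drawn

Answer: 90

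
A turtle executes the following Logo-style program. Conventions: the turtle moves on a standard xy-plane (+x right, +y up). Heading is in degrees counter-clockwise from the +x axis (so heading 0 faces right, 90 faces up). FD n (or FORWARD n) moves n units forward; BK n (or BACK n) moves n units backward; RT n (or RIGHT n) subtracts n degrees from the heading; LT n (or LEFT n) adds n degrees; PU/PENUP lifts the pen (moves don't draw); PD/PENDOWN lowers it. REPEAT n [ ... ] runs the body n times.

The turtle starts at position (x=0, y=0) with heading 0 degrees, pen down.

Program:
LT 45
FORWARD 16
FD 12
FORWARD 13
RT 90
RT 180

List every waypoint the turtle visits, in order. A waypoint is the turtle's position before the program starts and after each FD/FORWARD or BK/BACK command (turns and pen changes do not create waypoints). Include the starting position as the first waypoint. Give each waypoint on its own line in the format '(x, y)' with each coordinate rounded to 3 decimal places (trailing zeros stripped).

Answer: (0, 0)
(11.314, 11.314)
(19.799, 19.799)
(28.991, 28.991)

Derivation:
Executing turtle program step by step:
Start: pos=(0,0), heading=0, pen down
LT 45: heading 0 -> 45
FD 16: (0,0) -> (11.314,11.314) [heading=45, draw]
FD 12: (11.314,11.314) -> (19.799,19.799) [heading=45, draw]
FD 13: (19.799,19.799) -> (28.991,28.991) [heading=45, draw]
RT 90: heading 45 -> 315
RT 180: heading 315 -> 135
Final: pos=(28.991,28.991), heading=135, 3 segment(s) drawn
Waypoints (4 total):
(0, 0)
(11.314, 11.314)
(19.799, 19.799)
(28.991, 28.991)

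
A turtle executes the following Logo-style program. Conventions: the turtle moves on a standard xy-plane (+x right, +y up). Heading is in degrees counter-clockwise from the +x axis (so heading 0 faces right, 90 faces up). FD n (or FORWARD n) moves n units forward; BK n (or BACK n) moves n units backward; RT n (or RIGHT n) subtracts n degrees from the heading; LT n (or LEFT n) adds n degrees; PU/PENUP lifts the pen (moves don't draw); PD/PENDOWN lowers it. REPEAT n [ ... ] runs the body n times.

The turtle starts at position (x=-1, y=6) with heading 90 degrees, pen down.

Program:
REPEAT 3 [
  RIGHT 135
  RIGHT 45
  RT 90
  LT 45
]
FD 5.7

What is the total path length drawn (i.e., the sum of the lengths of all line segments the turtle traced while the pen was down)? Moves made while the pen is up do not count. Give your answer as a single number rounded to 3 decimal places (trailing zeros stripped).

Executing turtle program step by step:
Start: pos=(-1,6), heading=90, pen down
REPEAT 3 [
  -- iteration 1/3 --
  RT 135: heading 90 -> 315
  RT 45: heading 315 -> 270
  RT 90: heading 270 -> 180
  LT 45: heading 180 -> 225
  -- iteration 2/3 --
  RT 135: heading 225 -> 90
  RT 45: heading 90 -> 45
  RT 90: heading 45 -> 315
  LT 45: heading 315 -> 0
  -- iteration 3/3 --
  RT 135: heading 0 -> 225
  RT 45: heading 225 -> 180
  RT 90: heading 180 -> 90
  LT 45: heading 90 -> 135
]
FD 5.7: (-1,6) -> (-5.031,10.031) [heading=135, draw]
Final: pos=(-5.031,10.031), heading=135, 1 segment(s) drawn

Segment lengths:
  seg 1: (-1,6) -> (-5.031,10.031), length = 5.7
Total = 5.7

Answer: 5.7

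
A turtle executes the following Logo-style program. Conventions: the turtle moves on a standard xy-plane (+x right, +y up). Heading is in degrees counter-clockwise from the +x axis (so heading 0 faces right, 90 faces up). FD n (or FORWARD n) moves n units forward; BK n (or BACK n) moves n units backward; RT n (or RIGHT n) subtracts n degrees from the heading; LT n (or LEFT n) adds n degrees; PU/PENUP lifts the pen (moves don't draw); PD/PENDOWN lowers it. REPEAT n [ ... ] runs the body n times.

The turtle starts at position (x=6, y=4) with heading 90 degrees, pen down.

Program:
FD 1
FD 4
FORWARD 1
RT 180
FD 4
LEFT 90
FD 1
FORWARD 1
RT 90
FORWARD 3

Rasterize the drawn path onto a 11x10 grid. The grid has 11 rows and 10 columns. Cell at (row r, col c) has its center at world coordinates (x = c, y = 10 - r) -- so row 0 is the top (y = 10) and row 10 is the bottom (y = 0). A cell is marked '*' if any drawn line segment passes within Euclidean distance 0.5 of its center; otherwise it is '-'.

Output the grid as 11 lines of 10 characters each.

Segment 0: (6,4) -> (6,5)
Segment 1: (6,5) -> (6,9)
Segment 2: (6,9) -> (6,10)
Segment 3: (6,10) -> (6,6)
Segment 4: (6,6) -> (7,6)
Segment 5: (7,6) -> (8,6)
Segment 6: (8,6) -> (8,3)

Answer: ------*---
------*---
------*---
------*---
------***-
------*-*-
------*-*-
--------*-
----------
----------
----------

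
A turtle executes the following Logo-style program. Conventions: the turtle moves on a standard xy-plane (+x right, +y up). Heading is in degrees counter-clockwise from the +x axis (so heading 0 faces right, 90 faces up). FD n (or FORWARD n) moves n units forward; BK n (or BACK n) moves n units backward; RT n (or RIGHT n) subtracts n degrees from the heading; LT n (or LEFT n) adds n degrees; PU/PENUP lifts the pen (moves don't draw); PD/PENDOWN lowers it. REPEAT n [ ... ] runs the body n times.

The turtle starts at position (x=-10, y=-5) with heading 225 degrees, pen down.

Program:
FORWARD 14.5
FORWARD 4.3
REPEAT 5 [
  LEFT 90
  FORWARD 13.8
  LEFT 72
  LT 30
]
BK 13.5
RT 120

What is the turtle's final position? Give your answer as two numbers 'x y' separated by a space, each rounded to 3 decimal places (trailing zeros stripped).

Answer: -8.581 -35.64

Derivation:
Executing turtle program step by step:
Start: pos=(-10,-5), heading=225, pen down
FD 14.5: (-10,-5) -> (-20.253,-15.253) [heading=225, draw]
FD 4.3: (-20.253,-15.253) -> (-23.294,-18.294) [heading=225, draw]
REPEAT 5 [
  -- iteration 1/5 --
  LT 90: heading 225 -> 315
  FD 13.8: (-23.294,-18.294) -> (-13.536,-28.052) [heading=315, draw]
  LT 72: heading 315 -> 27
  LT 30: heading 27 -> 57
  -- iteration 2/5 --
  LT 90: heading 57 -> 147
  FD 13.8: (-13.536,-28.052) -> (-25.109,-20.536) [heading=147, draw]
  LT 72: heading 147 -> 219
  LT 30: heading 219 -> 249
  -- iteration 3/5 --
  LT 90: heading 249 -> 339
  FD 13.8: (-25.109,-20.536) -> (-12.226,-25.481) [heading=339, draw]
  LT 72: heading 339 -> 51
  LT 30: heading 51 -> 81
  -- iteration 4/5 --
  LT 90: heading 81 -> 171
  FD 13.8: (-12.226,-25.481) -> (-25.856,-23.322) [heading=171, draw]
  LT 72: heading 171 -> 243
  LT 30: heading 243 -> 273
  -- iteration 5/5 --
  LT 90: heading 273 -> 3
  FD 13.8: (-25.856,-23.322) -> (-12.075,-22.6) [heading=3, draw]
  LT 72: heading 3 -> 75
  LT 30: heading 75 -> 105
]
BK 13.5: (-12.075,-22.6) -> (-8.581,-35.64) [heading=105, draw]
RT 120: heading 105 -> 345
Final: pos=(-8.581,-35.64), heading=345, 8 segment(s) drawn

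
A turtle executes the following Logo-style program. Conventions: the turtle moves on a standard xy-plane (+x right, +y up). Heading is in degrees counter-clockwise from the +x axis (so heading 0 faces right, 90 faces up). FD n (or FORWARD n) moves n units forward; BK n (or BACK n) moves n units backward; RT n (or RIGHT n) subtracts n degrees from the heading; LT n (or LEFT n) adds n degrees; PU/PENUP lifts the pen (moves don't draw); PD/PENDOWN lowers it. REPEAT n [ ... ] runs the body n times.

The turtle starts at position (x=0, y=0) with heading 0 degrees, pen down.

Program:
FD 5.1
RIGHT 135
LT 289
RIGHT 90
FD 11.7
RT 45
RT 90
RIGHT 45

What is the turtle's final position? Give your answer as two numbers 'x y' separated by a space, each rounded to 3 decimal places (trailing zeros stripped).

Executing turtle program step by step:
Start: pos=(0,0), heading=0, pen down
FD 5.1: (0,0) -> (5.1,0) [heading=0, draw]
RT 135: heading 0 -> 225
LT 289: heading 225 -> 154
RT 90: heading 154 -> 64
FD 11.7: (5.1,0) -> (10.229,10.516) [heading=64, draw]
RT 45: heading 64 -> 19
RT 90: heading 19 -> 289
RT 45: heading 289 -> 244
Final: pos=(10.229,10.516), heading=244, 2 segment(s) drawn

Answer: 10.229 10.516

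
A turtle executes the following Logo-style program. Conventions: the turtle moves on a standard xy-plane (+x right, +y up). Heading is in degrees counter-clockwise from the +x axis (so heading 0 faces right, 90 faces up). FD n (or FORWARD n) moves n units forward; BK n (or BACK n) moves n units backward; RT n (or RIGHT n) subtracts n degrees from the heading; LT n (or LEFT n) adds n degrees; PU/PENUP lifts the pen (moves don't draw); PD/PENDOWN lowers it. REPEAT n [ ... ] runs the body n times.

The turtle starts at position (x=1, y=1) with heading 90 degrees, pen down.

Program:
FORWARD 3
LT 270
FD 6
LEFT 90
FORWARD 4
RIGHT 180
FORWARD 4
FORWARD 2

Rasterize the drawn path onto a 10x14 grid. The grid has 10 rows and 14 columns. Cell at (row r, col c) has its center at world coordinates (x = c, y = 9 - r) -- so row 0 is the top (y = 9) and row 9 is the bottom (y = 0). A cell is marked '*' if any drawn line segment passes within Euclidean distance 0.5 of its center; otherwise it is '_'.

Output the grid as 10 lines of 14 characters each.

Answer: ______________
_______*______
_______*______
_______*______
_______*______
_*******______
_*_____*______
_*_____*______
_*____________
______________

Derivation:
Segment 0: (1,1) -> (1,4)
Segment 1: (1,4) -> (7,4)
Segment 2: (7,4) -> (7,8)
Segment 3: (7,8) -> (7,4)
Segment 4: (7,4) -> (7,2)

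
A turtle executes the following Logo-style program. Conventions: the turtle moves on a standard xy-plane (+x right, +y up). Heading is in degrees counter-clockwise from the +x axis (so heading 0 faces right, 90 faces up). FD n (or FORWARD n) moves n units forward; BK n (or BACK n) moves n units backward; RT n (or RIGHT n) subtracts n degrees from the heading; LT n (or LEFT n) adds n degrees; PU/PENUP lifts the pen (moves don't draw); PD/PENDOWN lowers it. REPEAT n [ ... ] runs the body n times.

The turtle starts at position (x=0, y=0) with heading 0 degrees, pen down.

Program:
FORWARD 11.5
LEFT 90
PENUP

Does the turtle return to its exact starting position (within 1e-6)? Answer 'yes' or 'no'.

Answer: no

Derivation:
Executing turtle program step by step:
Start: pos=(0,0), heading=0, pen down
FD 11.5: (0,0) -> (11.5,0) [heading=0, draw]
LT 90: heading 0 -> 90
PU: pen up
Final: pos=(11.5,0), heading=90, 1 segment(s) drawn

Start position: (0, 0)
Final position: (11.5, 0)
Distance = 11.5; >= 1e-6 -> NOT closed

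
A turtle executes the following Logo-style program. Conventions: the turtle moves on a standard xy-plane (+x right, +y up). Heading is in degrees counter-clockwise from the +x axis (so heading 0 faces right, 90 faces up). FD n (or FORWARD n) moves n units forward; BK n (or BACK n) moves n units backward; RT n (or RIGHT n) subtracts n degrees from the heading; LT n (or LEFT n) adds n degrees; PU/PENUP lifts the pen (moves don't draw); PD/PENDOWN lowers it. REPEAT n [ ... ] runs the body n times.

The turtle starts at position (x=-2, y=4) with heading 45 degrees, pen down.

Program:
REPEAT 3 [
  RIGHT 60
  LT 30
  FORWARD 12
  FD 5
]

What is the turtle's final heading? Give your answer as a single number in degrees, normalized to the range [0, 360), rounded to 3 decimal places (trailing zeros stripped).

Answer: 315

Derivation:
Executing turtle program step by step:
Start: pos=(-2,4), heading=45, pen down
REPEAT 3 [
  -- iteration 1/3 --
  RT 60: heading 45 -> 345
  LT 30: heading 345 -> 15
  FD 12: (-2,4) -> (9.591,7.106) [heading=15, draw]
  FD 5: (9.591,7.106) -> (14.421,8.4) [heading=15, draw]
  -- iteration 2/3 --
  RT 60: heading 15 -> 315
  LT 30: heading 315 -> 345
  FD 12: (14.421,8.4) -> (26.012,5.294) [heading=345, draw]
  FD 5: (26.012,5.294) -> (30.841,4) [heading=345, draw]
  -- iteration 3/3 --
  RT 60: heading 345 -> 285
  LT 30: heading 285 -> 315
  FD 12: (30.841,4) -> (39.327,-4.485) [heading=315, draw]
  FD 5: (39.327,-4.485) -> (42.862,-8.021) [heading=315, draw]
]
Final: pos=(42.862,-8.021), heading=315, 6 segment(s) drawn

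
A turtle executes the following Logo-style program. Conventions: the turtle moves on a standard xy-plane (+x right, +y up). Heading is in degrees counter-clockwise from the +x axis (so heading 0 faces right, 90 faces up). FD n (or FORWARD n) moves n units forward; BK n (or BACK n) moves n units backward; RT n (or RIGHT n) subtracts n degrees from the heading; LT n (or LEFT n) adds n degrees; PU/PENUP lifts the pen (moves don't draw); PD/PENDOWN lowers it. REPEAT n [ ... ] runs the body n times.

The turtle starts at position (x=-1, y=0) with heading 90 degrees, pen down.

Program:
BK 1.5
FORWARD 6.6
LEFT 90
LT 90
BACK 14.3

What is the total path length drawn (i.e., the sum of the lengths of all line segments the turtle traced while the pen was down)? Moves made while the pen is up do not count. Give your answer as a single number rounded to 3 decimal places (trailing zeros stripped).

Executing turtle program step by step:
Start: pos=(-1,0), heading=90, pen down
BK 1.5: (-1,0) -> (-1,-1.5) [heading=90, draw]
FD 6.6: (-1,-1.5) -> (-1,5.1) [heading=90, draw]
LT 90: heading 90 -> 180
LT 90: heading 180 -> 270
BK 14.3: (-1,5.1) -> (-1,19.4) [heading=270, draw]
Final: pos=(-1,19.4), heading=270, 3 segment(s) drawn

Segment lengths:
  seg 1: (-1,0) -> (-1,-1.5), length = 1.5
  seg 2: (-1,-1.5) -> (-1,5.1), length = 6.6
  seg 3: (-1,5.1) -> (-1,19.4), length = 14.3
Total = 22.4

Answer: 22.4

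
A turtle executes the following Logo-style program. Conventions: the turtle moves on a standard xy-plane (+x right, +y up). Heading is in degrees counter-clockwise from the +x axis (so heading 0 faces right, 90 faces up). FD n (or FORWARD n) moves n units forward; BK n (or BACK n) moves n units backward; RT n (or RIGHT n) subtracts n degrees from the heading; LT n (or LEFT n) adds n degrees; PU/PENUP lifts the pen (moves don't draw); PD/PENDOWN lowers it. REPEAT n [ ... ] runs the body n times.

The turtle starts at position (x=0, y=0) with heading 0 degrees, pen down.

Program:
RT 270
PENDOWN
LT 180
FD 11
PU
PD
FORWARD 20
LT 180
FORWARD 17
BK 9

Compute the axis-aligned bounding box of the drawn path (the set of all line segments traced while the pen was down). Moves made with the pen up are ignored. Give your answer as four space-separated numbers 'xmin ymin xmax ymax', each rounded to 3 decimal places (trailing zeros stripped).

Answer: 0 -31 0 0

Derivation:
Executing turtle program step by step:
Start: pos=(0,0), heading=0, pen down
RT 270: heading 0 -> 90
PD: pen down
LT 180: heading 90 -> 270
FD 11: (0,0) -> (0,-11) [heading=270, draw]
PU: pen up
PD: pen down
FD 20: (0,-11) -> (0,-31) [heading=270, draw]
LT 180: heading 270 -> 90
FD 17: (0,-31) -> (0,-14) [heading=90, draw]
BK 9: (0,-14) -> (0,-23) [heading=90, draw]
Final: pos=(0,-23), heading=90, 4 segment(s) drawn

Segment endpoints: x in {0, 0, 0, 0, 0}, y in {-31, -23, -14, -11, 0}
xmin=0, ymin=-31, xmax=0, ymax=0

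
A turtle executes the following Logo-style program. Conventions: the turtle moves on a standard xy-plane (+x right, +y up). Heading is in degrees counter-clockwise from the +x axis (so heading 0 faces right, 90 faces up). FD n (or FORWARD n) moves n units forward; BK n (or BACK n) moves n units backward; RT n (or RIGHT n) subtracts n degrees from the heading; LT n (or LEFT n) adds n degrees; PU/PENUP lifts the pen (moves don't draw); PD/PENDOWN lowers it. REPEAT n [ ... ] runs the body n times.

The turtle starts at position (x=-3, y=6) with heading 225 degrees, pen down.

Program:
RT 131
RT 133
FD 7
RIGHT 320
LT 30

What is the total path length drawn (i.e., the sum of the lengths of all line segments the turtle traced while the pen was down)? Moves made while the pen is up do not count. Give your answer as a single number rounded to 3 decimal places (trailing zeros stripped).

Executing turtle program step by step:
Start: pos=(-3,6), heading=225, pen down
RT 131: heading 225 -> 94
RT 133: heading 94 -> 321
FD 7: (-3,6) -> (2.44,1.595) [heading=321, draw]
RT 320: heading 321 -> 1
LT 30: heading 1 -> 31
Final: pos=(2.44,1.595), heading=31, 1 segment(s) drawn

Segment lengths:
  seg 1: (-3,6) -> (2.44,1.595), length = 7
Total = 7

Answer: 7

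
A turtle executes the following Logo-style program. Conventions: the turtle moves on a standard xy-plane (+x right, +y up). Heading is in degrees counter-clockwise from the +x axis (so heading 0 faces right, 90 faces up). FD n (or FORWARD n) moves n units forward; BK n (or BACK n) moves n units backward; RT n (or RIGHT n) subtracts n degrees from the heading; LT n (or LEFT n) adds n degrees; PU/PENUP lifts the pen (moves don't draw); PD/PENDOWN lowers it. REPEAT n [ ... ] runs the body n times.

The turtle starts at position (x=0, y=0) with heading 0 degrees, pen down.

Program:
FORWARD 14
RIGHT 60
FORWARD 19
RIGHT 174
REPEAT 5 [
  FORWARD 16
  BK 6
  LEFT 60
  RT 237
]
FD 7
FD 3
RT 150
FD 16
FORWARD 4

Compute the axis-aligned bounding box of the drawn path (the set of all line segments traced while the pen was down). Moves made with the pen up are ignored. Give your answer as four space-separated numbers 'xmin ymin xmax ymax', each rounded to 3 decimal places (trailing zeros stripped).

Executing turtle program step by step:
Start: pos=(0,0), heading=0, pen down
FD 14: (0,0) -> (14,0) [heading=0, draw]
RT 60: heading 0 -> 300
FD 19: (14,0) -> (23.5,-16.454) [heading=300, draw]
RT 174: heading 300 -> 126
REPEAT 5 [
  -- iteration 1/5 --
  FD 16: (23.5,-16.454) -> (14.095,-3.51) [heading=126, draw]
  BK 6: (14.095,-3.51) -> (17.622,-8.364) [heading=126, draw]
  LT 60: heading 126 -> 186
  RT 237: heading 186 -> 309
  -- iteration 2/5 --
  FD 16: (17.622,-8.364) -> (27.691,-20.799) [heading=309, draw]
  BK 6: (27.691,-20.799) -> (23.915,-16.136) [heading=309, draw]
  LT 60: heading 309 -> 9
  RT 237: heading 9 -> 132
  -- iteration 3/5 --
  FD 16: (23.915,-16.136) -> (13.209,-4.245) [heading=132, draw]
  BK 6: (13.209,-4.245) -> (17.224,-8.704) [heading=132, draw]
  LT 60: heading 132 -> 192
  RT 237: heading 192 -> 315
  -- iteration 4/5 --
  FD 16: (17.224,-8.704) -> (28.538,-20.018) [heading=315, draw]
  BK 6: (28.538,-20.018) -> (24.295,-15.775) [heading=315, draw]
  LT 60: heading 315 -> 15
  RT 237: heading 15 -> 138
  -- iteration 5/5 --
  FD 16: (24.295,-15.775) -> (12.405,-5.069) [heading=138, draw]
  BK 6: (12.405,-5.069) -> (16.864,-9.084) [heading=138, draw]
  LT 60: heading 138 -> 198
  RT 237: heading 198 -> 321
]
FD 7: (16.864,-9.084) -> (22.304,-13.489) [heading=321, draw]
FD 3: (22.304,-13.489) -> (24.635,-15.377) [heading=321, draw]
RT 150: heading 321 -> 171
FD 16: (24.635,-15.377) -> (8.832,-12.874) [heading=171, draw]
FD 4: (8.832,-12.874) -> (4.881,-12.249) [heading=171, draw]
Final: pos=(4.881,-12.249), heading=171, 16 segment(s) drawn

Segment endpoints: x in {0, 4.881, 8.832, 12.405, 13.209, 14, 14.095, 16.864, 17.224, 17.622, 22.304, 23.5, 23.915, 24.295, 24.635, 27.691, 28.538}, y in {-20.799, -20.018, -16.454, -16.136, -15.775, -15.377, -13.489, -12.874, -12.249, -9.084, -8.704, -8.364, -5.069, -4.245, -3.51, 0}
xmin=0, ymin=-20.799, xmax=28.538, ymax=0

Answer: 0 -20.799 28.538 0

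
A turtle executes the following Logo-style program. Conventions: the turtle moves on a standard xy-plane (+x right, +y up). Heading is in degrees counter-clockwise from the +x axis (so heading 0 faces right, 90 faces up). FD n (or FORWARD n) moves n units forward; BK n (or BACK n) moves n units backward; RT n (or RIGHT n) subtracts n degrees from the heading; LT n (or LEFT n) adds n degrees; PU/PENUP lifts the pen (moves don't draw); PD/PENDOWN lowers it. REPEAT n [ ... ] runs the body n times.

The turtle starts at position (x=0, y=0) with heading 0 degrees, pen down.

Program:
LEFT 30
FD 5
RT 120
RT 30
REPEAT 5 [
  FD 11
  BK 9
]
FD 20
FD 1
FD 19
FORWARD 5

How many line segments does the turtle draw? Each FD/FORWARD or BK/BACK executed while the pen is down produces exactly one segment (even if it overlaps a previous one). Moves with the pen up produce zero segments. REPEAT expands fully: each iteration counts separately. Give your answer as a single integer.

Answer: 15

Derivation:
Executing turtle program step by step:
Start: pos=(0,0), heading=0, pen down
LT 30: heading 0 -> 30
FD 5: (0,0) -> (4.33,2.5) [heading=30, draw]
RT 120: heading 30 -> 270
RT 30: heading 270 -> 240
REPEAT 5 [
  -- iteration 1/5 --
  FD 11: (4.33,2.5) -> (-1.17,-7.026) [heading=240, draw]
  BK 9: (-1.17,-7.026) -> (3.33,0.768) [heading=240, draw]
  -- iteration 2/5 --
  FD 11: (3.33,0.768) -> (-2.17,-8.758) [heading=240, draw]
  BK 9: (-2.17,-8.758) -> (2.33,-0.964) [heading=240, draw]
  -- iteration 3/5 --
  FD 11: (2.33,-0.964) -> (-3.17,-10.49) [heading=240, draw]
  BK 9: (-3.17,-10.49) -> (1.33,-2.696) [heading=240, draw]
  -- iteration 4/5 --
  FD 11: (1.33,-2.696) -> (-4.17,-12.222) [heading=240, draw]
  BK 9: (-4.17,-12.222) -> (0.33,-4.428) [heading=240, draw]
  -- iteration 5/5 --
  FD 11: (0.33,-4.428) -> (-5.17,-13.954) [heading=240, draw]
  BK 9: (-5.17,-13.954) -> (-0.67,-6.16) [heading=240, draw]
]
FD 20: (-0.67,-6.16) -> (-10.67,-23.481) [heading=240, draw]
FD 1: (-10.67,-23.481) -> (-11.17,-24.347) [heading=240, draw]
FD 19: (-11.17,-24.347) -> (-20.67,-40.801) [heading=240, draw]
FD 5: (-20.67,-40.801) -> (-23.17,-45.131) [heading=240, draw]
Final: pos=(-23.17,-45.131), heading=240, 15 segment(s) drawn
Segments drawn: 15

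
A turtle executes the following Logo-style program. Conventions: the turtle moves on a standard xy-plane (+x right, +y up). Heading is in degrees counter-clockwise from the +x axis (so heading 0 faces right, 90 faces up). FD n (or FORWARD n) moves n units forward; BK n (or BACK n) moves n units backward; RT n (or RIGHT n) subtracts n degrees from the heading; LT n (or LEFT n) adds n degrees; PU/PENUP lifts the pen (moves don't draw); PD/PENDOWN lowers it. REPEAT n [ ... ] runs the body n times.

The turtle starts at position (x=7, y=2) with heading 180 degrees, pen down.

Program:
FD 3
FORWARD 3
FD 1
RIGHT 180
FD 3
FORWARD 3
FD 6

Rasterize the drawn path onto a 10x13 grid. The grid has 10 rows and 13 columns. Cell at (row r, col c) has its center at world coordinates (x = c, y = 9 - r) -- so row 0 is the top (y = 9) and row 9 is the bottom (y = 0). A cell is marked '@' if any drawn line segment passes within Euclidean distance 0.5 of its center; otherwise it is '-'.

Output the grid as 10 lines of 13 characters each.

Segment 0: (7,2) -> (4,2)
Segment 1: (4,2) -> (1,2)
Segment 2: (1,2) -> (0,2)
Segment 3: (0,2) -> (3,2)
Segment 4: (3,2) -> (6,2)
Segment 5: (6,2) -> (12,2)

Answer: -------------
-------------
-------------
-------------
-------------
-------------
-------------
@@@@@@@@@@@@@
-------------
-------------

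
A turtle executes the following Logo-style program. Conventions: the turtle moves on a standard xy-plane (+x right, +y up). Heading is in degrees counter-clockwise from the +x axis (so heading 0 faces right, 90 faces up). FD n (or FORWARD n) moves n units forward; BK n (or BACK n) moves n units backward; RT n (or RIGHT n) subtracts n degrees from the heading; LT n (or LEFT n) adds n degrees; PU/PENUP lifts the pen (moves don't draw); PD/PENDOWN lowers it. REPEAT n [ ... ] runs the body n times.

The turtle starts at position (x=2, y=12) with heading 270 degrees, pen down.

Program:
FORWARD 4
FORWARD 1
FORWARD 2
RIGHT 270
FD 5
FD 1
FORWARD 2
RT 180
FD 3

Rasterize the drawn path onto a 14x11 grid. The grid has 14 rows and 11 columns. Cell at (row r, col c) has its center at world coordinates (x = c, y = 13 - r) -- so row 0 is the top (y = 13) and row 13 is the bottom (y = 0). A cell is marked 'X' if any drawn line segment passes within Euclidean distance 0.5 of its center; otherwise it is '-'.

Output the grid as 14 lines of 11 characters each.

Answer: -----------
--X--------
--X--------
--X--------
--X--------
--X--------
--X--------
--X--------
--XXXXXXXXX
-----------
-----------
-----------
-----------
-----------

Derivation:
Segment 0: (2,12) -> (2,8)
Segment 1: (2,8) -> (2,7)
Segment 2: (2,7) -> (2,5)
Segment 3: (2,5) -> (7,5)
Segment 4: (7,5) -> (8,5)
Segment 5: (8,5) -> (10,5)
Segment 6: (10,5) -> (7,5)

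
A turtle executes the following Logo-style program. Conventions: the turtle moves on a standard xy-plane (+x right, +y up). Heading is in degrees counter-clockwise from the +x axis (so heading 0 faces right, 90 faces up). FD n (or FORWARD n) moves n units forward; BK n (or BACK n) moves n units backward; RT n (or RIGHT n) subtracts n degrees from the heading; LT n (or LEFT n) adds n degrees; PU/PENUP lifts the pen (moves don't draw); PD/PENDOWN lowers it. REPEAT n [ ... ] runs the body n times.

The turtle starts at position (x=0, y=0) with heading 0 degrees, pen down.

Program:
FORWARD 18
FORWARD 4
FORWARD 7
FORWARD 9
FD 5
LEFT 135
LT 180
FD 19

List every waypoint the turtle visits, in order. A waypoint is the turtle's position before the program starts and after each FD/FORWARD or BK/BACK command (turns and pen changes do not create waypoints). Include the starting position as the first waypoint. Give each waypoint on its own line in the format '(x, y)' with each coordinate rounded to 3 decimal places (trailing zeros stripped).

Answer: (0, 0)
(18, 0)
(22, 0)
(29, 0)
(38, 0)
(43, 0)
(56.435, -13.435)

Derivation:
Executing turtle program step by step:
Start: pos=(0,0), heading=0, pen down
FD 18: (0,0) -> (18,0) [heading=0, draw]
FD 4: (18,0) -> (22,0) [heading=0, draw]
FD 7: (22,0) -> (29,0) [heading=0, draw]
FD 9: (29,0) -> (38,0) [heading=0, draw]
FD 5: (38,0) -> (43,0) [heading=0, draw]
LT 135: heading 0 -> 135
LT 180: heading 135 -> 315
FD 19: (43,0) -> (56.435,-13.435) [heading=315, draw]
Final: pos=(56.435,-13.435), heading=315, 6 segment(s) drawn
Waypoints (7 total):
(0, 0)
(18, 0)
(22, 0)
(29, 0)
(38, 0)
(43, 0)
(56.435, -13.435)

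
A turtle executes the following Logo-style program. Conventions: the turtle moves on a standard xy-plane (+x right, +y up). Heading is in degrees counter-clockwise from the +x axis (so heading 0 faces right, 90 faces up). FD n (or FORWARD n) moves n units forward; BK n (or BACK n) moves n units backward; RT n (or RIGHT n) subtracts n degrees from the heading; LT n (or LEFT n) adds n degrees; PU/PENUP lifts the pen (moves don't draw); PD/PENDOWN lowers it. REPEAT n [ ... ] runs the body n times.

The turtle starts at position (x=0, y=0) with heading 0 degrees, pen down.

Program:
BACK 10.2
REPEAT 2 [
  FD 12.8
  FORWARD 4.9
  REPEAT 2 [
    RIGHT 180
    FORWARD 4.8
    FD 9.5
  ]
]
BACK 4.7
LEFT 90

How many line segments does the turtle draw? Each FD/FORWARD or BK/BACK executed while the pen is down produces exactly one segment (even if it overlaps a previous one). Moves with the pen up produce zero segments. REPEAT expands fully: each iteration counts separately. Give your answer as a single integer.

Executing turtle program step by step:
Start: pos=(0,0), heading=0, pen down
BK 10.2: (0,0) -> (-10.2,0) [heading=0, draw]
REPEAT 2 [
  -- iteration 1/2 --
  FD 12.8: (-10.2,0) -> (2.6,0) [heading=0, draw]
  FD 4.9: (2.6,0) -> (7.5,0) [heading=0, draw]
  REPEAT 2 [
    -- iteration 1/2 --
    RT 180: heading 0 -> 180
    FD 4.8: (7.5,0) -> (2.7,0) [heading=180, draw]
    FD 9.5: (2.7,0) -> (-6.8,0) [heading=180, draw]
    -- iteration 2/2 --
    RT 180: heading 180 -> 0
    FD 4.8: (-6.8,0) -> (-2,0) [heading=0, draw]
    FD 9.5: (-2,0) -> (7.5,0) [heading=0, draw]
  ]
  -- iteration 2/2 --
  FD 12.8: (7.5,0) -> (20.3,0) [heading=0, draw]
  FD 4.9: (20.3,0) -> (25.2,0) [heading=0, draw]
  REPEAT 2 [
    -- iteration 1/2 --
    RT 180: heading 0 -> 180
    FD 4.8: (25.2,0) -> (20.4,0) [heading=180, draw]
    FD 9.5: (20.4,0) -> (10.9,0) [heading=180, draw]
    -- iteration 2/2 --
    RT 180: heading 180 -> 0
    FD 4.8: (10.9,0) -> (15.7,0) [heading=0, draw]
    FD 9.5: (15.7,0) -> (25.2,0) [heading=0, draw]
  ]
]
BK 4.7: (25.2,0) -> (20.5,0) [heading=0, draw]
LT 90: heading 0 -> 90
Final: pos=(20.5,0), heading=90, 14 segment(s) drawn
Segments drawn: 14

Answer: 14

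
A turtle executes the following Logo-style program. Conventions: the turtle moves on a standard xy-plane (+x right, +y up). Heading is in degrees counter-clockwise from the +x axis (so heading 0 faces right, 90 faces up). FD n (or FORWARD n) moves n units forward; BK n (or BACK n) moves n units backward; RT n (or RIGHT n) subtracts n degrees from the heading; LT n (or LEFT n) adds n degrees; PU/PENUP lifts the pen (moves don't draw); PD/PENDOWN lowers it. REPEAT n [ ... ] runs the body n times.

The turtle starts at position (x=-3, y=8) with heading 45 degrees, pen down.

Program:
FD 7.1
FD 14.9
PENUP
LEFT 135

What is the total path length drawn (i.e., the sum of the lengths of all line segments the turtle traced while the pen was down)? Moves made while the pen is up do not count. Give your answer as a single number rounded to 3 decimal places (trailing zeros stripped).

Executing turtle program step by step:
Start: pos=(-3,8), heading=45, pen down
FD 7.1: (-3,8) -> (2.02,13.02) [heading=45, draw]
FD 14.9: (2.02,13.02) -> (12.556,23.556) [heading=45, draw]
PU: pen up
LT 135: heading 45 -> 180
Final: pos=(12.556,23.556), heading=180, 2 segment(s) drawn

Segment lengths:
  seg 1: (-3,8) -> (2.02,13.02), length = 7.1
  seg 2: (2.02,13.02) -> (12.556,23.556), length = 14.9
Total = 22

Answer: 22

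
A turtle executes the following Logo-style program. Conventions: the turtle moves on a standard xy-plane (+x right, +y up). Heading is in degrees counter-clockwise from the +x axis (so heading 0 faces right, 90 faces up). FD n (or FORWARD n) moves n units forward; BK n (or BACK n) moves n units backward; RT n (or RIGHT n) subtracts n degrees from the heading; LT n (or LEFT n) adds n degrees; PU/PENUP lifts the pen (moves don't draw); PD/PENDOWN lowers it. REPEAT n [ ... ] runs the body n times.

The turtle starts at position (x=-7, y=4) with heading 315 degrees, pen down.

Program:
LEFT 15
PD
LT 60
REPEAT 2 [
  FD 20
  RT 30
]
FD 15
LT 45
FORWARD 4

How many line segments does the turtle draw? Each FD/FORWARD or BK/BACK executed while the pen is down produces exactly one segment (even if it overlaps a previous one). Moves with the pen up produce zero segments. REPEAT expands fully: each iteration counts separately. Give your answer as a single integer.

Executing turtle program step by step:
Start: pos=(-7,4), heading=315, pen down
LT 15: heading 315 -> 330
PD: pen down
LT 60: heading 330 -> 30
REPEAT 2 [
  -- iteration 1/2 --
  FD 20: (-7,4) -> (10.321,14) [heading=30, draw]
  RT 30: heading 30 -> 0
  -- iteration 2/2 --
  FD 20: (10.321,14) -> (30.321,14) [heading=0, draw]
  RT 30: heading 0 -> 330
]
FD 15: (30.321,14) -> (43.311,6.5) [heading=330, draw]
LT 45: heading 330 -> 15
FD 4: (43.311,6.5) -> (47.175,7.535) [heading=15, draw]
Final: pos=(47.175,7.535), heading=15, 4 segment(s) drawn
Segments drawn: 4

Answer: 4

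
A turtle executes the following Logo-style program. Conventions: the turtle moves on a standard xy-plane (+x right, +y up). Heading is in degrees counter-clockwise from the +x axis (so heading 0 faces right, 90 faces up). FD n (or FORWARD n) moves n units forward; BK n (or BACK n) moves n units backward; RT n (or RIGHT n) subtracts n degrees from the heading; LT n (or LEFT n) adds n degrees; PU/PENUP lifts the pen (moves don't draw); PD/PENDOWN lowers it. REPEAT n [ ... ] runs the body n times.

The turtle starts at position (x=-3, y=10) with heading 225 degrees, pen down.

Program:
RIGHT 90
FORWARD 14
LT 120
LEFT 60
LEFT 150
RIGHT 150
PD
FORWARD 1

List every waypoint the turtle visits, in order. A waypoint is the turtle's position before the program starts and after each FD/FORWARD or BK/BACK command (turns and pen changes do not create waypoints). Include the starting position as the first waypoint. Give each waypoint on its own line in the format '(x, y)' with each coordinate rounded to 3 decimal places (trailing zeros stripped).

Executing turtle program step by step:
Start: pos=(-3,10), heading=225, pen down
RT 90: heading 225 -> 135
FD 14: (-3,10) -> (-12.899,19.899) [heading=135, draw]
LT 120: heading 135 -> 255
LT 60: heading 255 -> 315
LT 150: heading 315 -> 105
RT 150: heading 105 -> 315
PD: pen down
FD 1: (-12.899,19.899) -> (-12.192,19.192) [heading=315, draw]
Final: pos=(-12.192,19.192), heading=315, 2 segment(s) drawn
Waypoints (3 total):
(-3, 10)
(-12.899, 19.899)
(-12.192, 19.192)

Answer: (-3, 10)
(-12.899, 19.899)
(-12.192, 19.192)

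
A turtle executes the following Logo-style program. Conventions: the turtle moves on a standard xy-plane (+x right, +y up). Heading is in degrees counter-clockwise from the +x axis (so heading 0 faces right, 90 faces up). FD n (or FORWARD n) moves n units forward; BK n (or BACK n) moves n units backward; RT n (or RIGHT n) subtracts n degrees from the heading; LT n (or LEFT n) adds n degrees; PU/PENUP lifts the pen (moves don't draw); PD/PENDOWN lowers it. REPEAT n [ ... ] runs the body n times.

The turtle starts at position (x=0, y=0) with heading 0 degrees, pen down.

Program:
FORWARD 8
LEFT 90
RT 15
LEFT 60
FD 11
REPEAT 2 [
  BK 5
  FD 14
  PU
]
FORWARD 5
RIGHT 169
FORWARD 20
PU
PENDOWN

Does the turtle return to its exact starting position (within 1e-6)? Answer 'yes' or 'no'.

Executing turtle program step by step:
Start: pos=(0,0), heading=0, pen down
FD 8: (0,0) -> (8,0) [heading=0, draw]
LT 90: heading 0 -> 90
RT 15: heading 90 -> 75
LT 60: heading 75 -> 135
FD 11: (8,0) -> (0.222,7.778) [heading=135, draw]
REPEAT 2 [
  -- iteration 1/2 --
  BK 5: (0.222,7.778) -> (3.757,4.243) [heading=135, draw]
  FD 14: (3.757,4.243) -> (-6.142,14.142) [heading=135, draw]
  PU: pen up
  -- iteration 2/2 --
  BK 5: (-6.142,14.142) -> (-2.607,10.607) [heading=135, move]
  FD 14: (-2.607,10.607) -> (-12.506,20.506) [heading=135, move]
  PU: pen up
]
FD 5: (-12.506,20.506) -> (-16.042,24.042) [heading=135, move]
RT 169: heading 135 -> 326
FD 20: (-16.042,24.042) -> (0.539,12.858) [heading=326, move]
PU: pen up
PD: pen down
Final: pos=(0.539,12.858), heading=326, 4 segment(s) drawn

Start position: (0, 0)
Final position: (0.539, 12.858)
Distance = 12.869; >= 1e-6 -> NOT closed

Answer: no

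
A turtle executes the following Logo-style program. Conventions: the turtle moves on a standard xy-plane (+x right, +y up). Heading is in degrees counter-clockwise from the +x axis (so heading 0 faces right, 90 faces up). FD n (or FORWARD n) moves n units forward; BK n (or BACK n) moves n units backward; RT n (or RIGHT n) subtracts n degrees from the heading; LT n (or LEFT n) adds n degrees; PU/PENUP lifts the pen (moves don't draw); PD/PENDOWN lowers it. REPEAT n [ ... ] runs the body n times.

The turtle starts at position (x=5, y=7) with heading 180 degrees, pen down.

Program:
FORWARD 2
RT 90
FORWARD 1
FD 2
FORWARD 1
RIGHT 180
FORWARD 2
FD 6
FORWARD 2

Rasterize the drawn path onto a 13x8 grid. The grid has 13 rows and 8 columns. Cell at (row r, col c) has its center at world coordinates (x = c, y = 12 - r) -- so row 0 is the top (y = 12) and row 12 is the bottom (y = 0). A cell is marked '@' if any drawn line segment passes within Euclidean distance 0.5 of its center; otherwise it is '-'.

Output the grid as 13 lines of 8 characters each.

Segment 0: (5,7) -> (3,7)
Segment 1: (3,7) -> (3,8)
Segment 2: (3,8) -> (3,10)
Segment 3: (3,10) -> (3,11)
Segment 4: (3,11) -> (3,9)
Segment 5: (3,9) -> (3,3)
Segment 6: (3,3) -> (3,1)

Answer: --------
---@----
---@----
---@----
---@----
---@@@--
---@----
---@----
---@----
---@----
---@----
---@----
--------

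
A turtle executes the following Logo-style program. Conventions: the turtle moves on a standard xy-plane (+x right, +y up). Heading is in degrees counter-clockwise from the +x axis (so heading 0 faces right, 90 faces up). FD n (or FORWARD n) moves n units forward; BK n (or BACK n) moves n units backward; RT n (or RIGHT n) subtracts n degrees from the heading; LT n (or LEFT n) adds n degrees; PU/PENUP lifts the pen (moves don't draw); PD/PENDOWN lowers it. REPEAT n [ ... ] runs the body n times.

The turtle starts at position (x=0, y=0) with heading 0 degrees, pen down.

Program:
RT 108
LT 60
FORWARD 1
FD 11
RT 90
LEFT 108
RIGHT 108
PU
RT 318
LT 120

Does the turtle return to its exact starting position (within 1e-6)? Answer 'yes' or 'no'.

Executing turtle program step by step:
Start: pos=(0,0), heading=0, pen down
RT 108: heading 0 -> 252
LT 60: heading 252 -> 312
FD 1: (0,0) -> (0.669,-0.743) [heading=312, draw]
FD 11: (0.669,-0.743) -> (8.03,-8.918) [heading=312, draw]
RT 90: heading 312 -> 222
LT 108: heading 222 -> 330
RT 108: heading 330 -> 222
PU: pen up
RT 318: heading 222 -> 264
LT 120: heading 264 -> 24
Final: pos=(8.03,-8.918), heading=24, 2 segment(s) drawn

Start position: (0, 0)
Final position: (8.03, -8.918)
Distance = 12; >= 1e-6 -> NOT closed

Answer: no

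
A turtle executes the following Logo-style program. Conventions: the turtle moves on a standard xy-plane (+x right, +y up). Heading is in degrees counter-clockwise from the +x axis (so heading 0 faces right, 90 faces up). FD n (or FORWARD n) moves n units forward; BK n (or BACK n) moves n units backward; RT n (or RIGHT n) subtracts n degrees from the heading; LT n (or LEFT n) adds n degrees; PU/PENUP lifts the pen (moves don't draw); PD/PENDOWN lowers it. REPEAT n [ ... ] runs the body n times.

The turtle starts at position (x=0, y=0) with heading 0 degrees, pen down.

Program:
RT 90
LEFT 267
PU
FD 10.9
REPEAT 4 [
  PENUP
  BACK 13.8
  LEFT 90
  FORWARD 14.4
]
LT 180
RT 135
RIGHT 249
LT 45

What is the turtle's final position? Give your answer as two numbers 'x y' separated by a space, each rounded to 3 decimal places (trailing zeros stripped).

Answer: -10.885 0.57

Derivation:
Executing turtle program step by step:
Start: pos=(0,0), heading=0, pen down
RT 90: heading 0 -> 270
LT 267: heading 270 -> 177
PU: pen up
FD 10.9: (0,0) -> (-10.885,0.57) [heading=177, move]
REPEAT 4 [
  -- iteration 1/4 --
  PU: pen up
  BK 13.8: (-10.885,0.57) -> (2.896,-0.152) [heading=177, move]
  LT 90: heading 177 -> 267
  FD 14.4: (2.896,-0.152) -> (2.142,-14.532) [heading=267, move]
  -- iteration 2/4 --
  PU: pen up
  BK 13.8: (2.142,-14.532) -> (2.865,-0.751) [heading=267, move]
  LT 90: heading 267 -> 357
  FD 14.4: (2.865,-0.751) -> (17.245,-1.505) [heading=357, move]
  -- iteration 3/4 --
  PU: pen up
  BK 13.8: (17.245,-1.505) -> (3.464,-0.782) [heading=357, move]
  LT 90: heading 357 -> 87
  FD 14.4: (3.464,-0.782) -> (4.217,13.598) [heading=87, move]
  -- iteration 4/4 --
  PU: pen up
  BK 13.8: (4.217,13.598) -> (3.495,-0.183) [heading=87, move]
  LT 90: heading 87 -> 177
  FD 14.4: (3.495,-0.183) -> (-10.885,0.57) [heading=177, move]
]
LT 180: heading 177 -> 357
RT 135: heading 357 -> 222
RT 249: heading 222 -> 333
LT 45: heading 333 -> 18
Final: pos=(-10.885,0.57), heading=18, 0 segment(s) drawn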